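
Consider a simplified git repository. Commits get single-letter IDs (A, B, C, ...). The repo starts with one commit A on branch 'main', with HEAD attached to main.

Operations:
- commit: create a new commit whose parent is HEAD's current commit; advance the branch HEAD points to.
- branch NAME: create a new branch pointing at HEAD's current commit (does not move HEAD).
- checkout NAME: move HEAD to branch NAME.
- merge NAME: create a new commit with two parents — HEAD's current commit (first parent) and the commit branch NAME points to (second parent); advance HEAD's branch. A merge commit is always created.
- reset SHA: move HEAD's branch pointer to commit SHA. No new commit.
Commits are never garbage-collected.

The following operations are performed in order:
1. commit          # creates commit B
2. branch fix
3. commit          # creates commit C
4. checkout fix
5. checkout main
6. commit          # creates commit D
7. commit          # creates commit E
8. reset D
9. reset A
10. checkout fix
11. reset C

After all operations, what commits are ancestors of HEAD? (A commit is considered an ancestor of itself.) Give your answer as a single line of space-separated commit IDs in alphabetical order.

Answer: A B C

Derivation:
After op 1 (commit): HEAD=main@B [main=B]
After op 2 (branch): HEAD=main@B [fix=B main=B]
After op 3 (commit): HEAD=main@C [fix=B main=C]
After op 4 (checkout): HEAD=fix@B [fix=B main=C]
After op 5 (checkout): HEAD=main@C [fix=B main=C]
After op 6 (commit): HEAD=main@D [fix=B main=D]
After op 7 (commit): HEAD=main@E [fix=B main=E]
After op 8 (reset): HEAD=main@D [fix=B main=D]
After op 9 (reset): HEAD=main@A [fix=B main=A]
After op 10 (checkout): HEAD=fix@B [fix=B main=A]
After op 11 (reset): HEAD=fix@C [fix=C main=A]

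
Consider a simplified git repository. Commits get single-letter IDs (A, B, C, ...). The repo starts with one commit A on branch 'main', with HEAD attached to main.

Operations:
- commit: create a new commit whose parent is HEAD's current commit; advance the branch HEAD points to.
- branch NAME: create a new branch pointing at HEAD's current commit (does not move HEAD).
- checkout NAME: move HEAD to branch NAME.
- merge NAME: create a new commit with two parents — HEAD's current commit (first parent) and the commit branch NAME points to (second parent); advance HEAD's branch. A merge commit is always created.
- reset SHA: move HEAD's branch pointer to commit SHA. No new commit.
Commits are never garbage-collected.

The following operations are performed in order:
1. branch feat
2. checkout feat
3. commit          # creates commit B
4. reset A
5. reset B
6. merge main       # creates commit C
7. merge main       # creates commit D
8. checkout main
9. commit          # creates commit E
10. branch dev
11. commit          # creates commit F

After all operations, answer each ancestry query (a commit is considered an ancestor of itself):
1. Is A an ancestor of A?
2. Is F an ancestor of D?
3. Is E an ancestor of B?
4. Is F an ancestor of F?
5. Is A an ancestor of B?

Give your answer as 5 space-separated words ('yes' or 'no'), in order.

After op 1 (branch): HEAD=main@A [feat=A main=A]
After op 2 (checkout): HEAD=feat@A [feat=A main=A]
After op 3 (commit): HEAD=feat@B [feat=B main=A]
After op 4 (reset): HEAD=feat@A [feat=A main=A]
After op 5 (reset): HEAD=feat@B [feat=B main=A]
After op 6 (merge): HEAD=feat@C [feat=C main=A]
After op 7 (merge): HEAD=feat@D [feat=D main=A]
After op 8 (checkout): HEAD=main@A [feat=D main=A]
After op 9 (commit): HEAD=main@E [feat=D main=E]
After op 10 (branch): HEAD=main@E [dev=E feat=D main=E]
After op 11 (commit): HEAD=main@F [dev=E feat=D main=F]
ancestors(A) = {A}; A in? yes
ancestors(D) = {A,B,C,D}; F in? no
ancestors(B) = {A,B}; E in? no
ancestors(F) = {A,E,F}; F in? yes
ancestors(B) = {A,B}; A in? yes

Answer: yes no no yes yes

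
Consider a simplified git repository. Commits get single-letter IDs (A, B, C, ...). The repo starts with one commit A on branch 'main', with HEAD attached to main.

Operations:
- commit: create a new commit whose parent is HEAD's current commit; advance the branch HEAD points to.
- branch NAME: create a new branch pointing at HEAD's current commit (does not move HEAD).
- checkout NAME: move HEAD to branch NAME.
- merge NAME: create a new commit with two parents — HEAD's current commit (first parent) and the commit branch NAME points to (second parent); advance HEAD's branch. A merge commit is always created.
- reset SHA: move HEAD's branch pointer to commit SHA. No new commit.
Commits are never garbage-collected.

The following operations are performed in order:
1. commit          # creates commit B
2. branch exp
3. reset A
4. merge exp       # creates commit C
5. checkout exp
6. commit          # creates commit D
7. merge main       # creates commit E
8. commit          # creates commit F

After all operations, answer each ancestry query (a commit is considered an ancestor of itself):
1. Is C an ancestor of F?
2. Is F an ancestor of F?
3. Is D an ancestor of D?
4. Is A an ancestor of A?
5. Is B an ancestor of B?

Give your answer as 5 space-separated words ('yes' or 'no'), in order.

After op 1 (commit): HEAD=main@B [main=B]
After op 2 (branch): HEAD=main@B [exp=B main=B]
After op 3 (reset): HEAD=main@A [exp=B main=A]
After op 4 (merge): HEAD=main@C [exp=B main=C]
After op 5 (checkout): HEAD=exp@B [exp=B main=C]
After op 6 (commit): HEAD=exp@D [exp=D main=C]
After op 7 (merge): HEAD=exp@E [exp=E main=C]
After op 8 (commit): HEAD=exp@F [exp=F main=C]
ancestors(F) = {A,B,C,D,E,F}; C in? yes
ancestors(F) = {A,B,C,D,E,F}; F in? yes
ancestors(D) = {A,B,D}; D in? yes
ancestors(A) = {A}; A in? yes
ancestors(B) = {A,B}; B in? yes

Answer: yes yes yes yes yes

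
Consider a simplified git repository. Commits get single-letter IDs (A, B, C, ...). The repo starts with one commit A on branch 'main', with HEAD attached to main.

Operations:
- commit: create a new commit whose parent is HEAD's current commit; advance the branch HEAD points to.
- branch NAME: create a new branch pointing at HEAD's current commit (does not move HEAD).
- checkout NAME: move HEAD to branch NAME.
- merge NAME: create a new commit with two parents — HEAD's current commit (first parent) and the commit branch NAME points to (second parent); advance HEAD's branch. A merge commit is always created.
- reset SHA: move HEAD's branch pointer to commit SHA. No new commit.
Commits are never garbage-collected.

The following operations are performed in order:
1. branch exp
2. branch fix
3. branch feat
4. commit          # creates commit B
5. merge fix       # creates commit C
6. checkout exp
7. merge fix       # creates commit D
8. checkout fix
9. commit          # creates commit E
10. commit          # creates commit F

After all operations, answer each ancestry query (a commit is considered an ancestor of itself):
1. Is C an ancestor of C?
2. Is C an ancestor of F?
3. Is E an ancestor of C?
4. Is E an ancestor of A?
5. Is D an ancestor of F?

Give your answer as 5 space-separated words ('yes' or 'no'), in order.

Answer: yes no no no no

Derivation:
After op 1 (branch): HEAD=main@A [exp=A main=A]
After op 2 (branch): HEAD=main@A [exp=A fix=A main=A]
After op 3 (branch): HEAD=main@A [exp=A feat=A fix=A main=A]
After op 4 (commit): HEAD=main@B [exp=A feat=A fix=A main=B]
After op 5 (merge): HEAD=main@C [exp=A feat=A fix=A main=C]
After op 6 (checkout): HEAD=exp@A [exp=A feat=A fix=A main=C]
After op 7 (merge): HEAD=exp@D [exp=D feat=A fix=A main=C]
After op 8 (checkout): HEAD=fix@A [exp=D feat=A fix=A main=C]
After op 9 (commit): HEAD=fix@E [exp=D feat=A fix=E main=C]
After op 10 (commit): HEAD=fix@F [exp=D feat=A fix=F main=C]
ancestors(C) = {A,B,C}; C in? yes
ancestors(F) = {A,E,F}; C in? no
ancestors(C) = {A,B,C}; E in? no
ancestors(A) = {A}; E in? no
ancestors(F) = {A,E,F}; D in? no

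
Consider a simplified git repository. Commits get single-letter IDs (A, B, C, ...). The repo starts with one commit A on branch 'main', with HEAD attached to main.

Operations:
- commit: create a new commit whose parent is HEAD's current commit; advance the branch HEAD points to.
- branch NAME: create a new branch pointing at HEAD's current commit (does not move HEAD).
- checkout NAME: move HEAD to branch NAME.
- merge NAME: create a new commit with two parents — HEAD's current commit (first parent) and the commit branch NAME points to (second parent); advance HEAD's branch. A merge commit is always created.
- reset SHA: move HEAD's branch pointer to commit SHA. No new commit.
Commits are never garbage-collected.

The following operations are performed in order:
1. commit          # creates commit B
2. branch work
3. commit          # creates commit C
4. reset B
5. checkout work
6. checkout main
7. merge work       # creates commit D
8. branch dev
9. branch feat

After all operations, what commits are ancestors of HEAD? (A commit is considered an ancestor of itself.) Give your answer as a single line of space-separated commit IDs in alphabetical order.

After op 1 (commit): HEAD=main@B [main=B]
After op 2 (branch): HEAD=main@B [main=B work=B]
After op 3 (commit): HEAD=main@C [main=C work=B]
After op 4 (reset): HEAD=main@B [main=B work=B]
After op 5 (checkout): HEAD=work@B [main=B work=B]
After op 6 (checkout): HEAD=main@B [main=B work=B]
After op 7 (merge): HEAD=main@D [main=D work=B]
After op 8 (branch): HEAD=main@D [dev=D main=D work=B]
After op 9 (branch): HEAD=main@D [dev=D feat=D main=D work=B]

Answer: A B D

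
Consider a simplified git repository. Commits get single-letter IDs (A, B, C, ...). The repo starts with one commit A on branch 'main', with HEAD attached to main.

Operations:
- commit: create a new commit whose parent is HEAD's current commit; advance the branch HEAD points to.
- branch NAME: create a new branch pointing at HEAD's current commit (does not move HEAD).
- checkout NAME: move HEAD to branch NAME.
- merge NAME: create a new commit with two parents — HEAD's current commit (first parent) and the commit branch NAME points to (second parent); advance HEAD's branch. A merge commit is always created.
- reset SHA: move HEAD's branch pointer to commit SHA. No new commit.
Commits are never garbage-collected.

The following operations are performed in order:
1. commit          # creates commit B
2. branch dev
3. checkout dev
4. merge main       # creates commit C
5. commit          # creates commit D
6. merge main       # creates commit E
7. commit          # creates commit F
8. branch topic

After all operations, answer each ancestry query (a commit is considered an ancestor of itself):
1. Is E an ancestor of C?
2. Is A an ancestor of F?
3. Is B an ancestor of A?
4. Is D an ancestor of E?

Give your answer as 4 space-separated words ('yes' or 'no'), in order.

After op 1 (commit): HEAD=main@B [main=B]
After op 2 (branch): HEAD=main@B [dev=B main=B]
After op 3 (checkout): HEAD=dev@B [dev=B main=B]
After op 4 (merge): HEAD=dev@C [dev=C main=B]
After op 5 (commit): HEAD=dev@D [dev=D main=B]
After op 6 (merge): HEAD=dev@E [dev=E main=B]
After op 7 (commit): HEAD=dev@F [dev=F main=B]
After op 8 (branch): HEAD=dev@F [dev=F main=B topic=F]
ancestors(C) = {A,B,C}; E in? no
ancestors(F) = {A,B,C,D,E,F}; A in? yes
ancestors(A) = {A}; B in? no
ancestors(E) = {A,B,C,D,E}; D in? yes

Answer: no yes no yes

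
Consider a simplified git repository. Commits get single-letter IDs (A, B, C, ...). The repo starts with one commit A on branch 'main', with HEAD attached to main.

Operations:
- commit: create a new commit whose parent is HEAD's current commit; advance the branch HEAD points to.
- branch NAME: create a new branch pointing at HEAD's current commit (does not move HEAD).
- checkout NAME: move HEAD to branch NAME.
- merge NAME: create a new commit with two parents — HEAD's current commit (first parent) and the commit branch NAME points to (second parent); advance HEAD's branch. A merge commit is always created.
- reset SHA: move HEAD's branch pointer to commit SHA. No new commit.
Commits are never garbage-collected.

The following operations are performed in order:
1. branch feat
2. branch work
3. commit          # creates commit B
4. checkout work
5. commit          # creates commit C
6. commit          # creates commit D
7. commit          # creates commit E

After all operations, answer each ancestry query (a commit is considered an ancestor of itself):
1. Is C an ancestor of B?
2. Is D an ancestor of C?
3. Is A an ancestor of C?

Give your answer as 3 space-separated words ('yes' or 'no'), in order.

Answer: no no yes

Derivation:
After op 1 (branch): HEAD=main@A [feat=A main=A]
After op 2 (branch): HEAD=main@A [feat=A main=A work=A]
After op 3 (commit): HEAD=main@B [feat=A main=B work=A]
After op 4 (checkout): HEAD=work@A [feat=A main=B work=A]
After op 5 (commit): HEAD=work@C [feat=A main=B work=C]
After op 6 (commit): HEAD=work@D [feat=A main=B work=D]
After op 7 (commit): HEAD=work@E [feat=A main=B work=E]
ancestors(B) = {A,B}; C in? no
ancestors(C) = {A,C}; D in? no
ancestors(C) = {A,C}; A in? yes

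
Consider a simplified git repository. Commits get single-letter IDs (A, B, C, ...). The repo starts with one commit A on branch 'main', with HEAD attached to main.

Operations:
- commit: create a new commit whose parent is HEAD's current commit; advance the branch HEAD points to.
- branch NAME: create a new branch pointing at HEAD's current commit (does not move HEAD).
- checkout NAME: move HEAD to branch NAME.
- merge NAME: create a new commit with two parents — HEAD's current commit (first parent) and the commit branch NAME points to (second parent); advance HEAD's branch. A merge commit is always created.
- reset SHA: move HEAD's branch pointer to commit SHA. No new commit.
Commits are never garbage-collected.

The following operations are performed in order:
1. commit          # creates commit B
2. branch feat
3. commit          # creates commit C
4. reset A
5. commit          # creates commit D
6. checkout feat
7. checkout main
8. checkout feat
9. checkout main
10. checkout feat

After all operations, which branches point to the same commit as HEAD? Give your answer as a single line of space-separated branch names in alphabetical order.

Answer: feat

Derivation:
After op 1 (commit): HEAD=main@B [main=B]
After op 2 (branch): HEAD=main@B [feat=B main=B]
After op 3 (commit): HEAD=main@C [feat=B main=C]
After op 4 (reset): HEAD=main@A [feat=B main=A]
After op 5 (commit): HEAD=main@D [feat=B main=D]
After op 6 (checkout): HEAD=feat@B [feat=B main=D]
After op 7 (checkout): HEAD=main@D [feat=B main=D]
After op 8 (checkout): HEAD=feat@B [feat=B main=D]
After op 9 (checkout): HEAD=main@D [feat=B main=D]
After op 10 (checkout): HEAD=feat@B [feat=B main=D]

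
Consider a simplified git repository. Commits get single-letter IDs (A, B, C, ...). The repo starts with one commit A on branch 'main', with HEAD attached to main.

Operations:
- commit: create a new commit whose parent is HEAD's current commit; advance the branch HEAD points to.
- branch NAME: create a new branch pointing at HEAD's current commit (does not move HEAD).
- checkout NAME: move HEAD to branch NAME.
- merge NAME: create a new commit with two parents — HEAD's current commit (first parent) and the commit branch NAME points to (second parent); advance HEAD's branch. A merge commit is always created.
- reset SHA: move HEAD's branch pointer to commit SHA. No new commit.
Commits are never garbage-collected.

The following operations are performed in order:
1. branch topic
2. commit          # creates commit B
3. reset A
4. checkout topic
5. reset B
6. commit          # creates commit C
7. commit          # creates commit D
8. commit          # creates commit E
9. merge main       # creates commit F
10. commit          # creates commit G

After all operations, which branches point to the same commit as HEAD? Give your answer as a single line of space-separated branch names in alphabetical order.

After op 1 (branch): HEAD=main@A [main=A topic=A]
After op 2 (commit): HEAD=main@B [main=B topic=A]
After op 3 (reset): HEAD=main@A [main=A topic=A]
After op 4 (checkout): HEAD=topic@A [main=A topic=A]
After op 5 (reset): HEAD=topic@B [main=A topic=B]
After op 6 (commit): HEAD=topic@C [main=A topic=C]
After op 7 (commit): HEAD=topic@D [main=A topic=D]
After op 8 (commit): HEAD=topic@E [main=A topic=E]
After op 9 (merge): HEAD=topic@F [main=A topic=F]
After op 10 (commit): HEAD=topic@G [main=A topic=G]

Answer: topic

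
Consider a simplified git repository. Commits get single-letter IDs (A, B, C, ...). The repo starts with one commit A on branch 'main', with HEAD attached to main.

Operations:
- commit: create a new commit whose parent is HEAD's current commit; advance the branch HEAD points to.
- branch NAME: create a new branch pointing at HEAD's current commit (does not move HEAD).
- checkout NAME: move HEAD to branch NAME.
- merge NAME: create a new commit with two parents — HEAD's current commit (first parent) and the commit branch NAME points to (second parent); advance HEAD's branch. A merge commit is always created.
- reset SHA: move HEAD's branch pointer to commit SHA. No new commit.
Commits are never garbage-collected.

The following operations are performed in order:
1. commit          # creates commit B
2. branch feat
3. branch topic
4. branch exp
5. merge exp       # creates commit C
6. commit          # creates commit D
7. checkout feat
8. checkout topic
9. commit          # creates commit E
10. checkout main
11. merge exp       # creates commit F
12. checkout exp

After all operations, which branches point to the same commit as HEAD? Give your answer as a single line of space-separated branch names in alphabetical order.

After op 1 (commit): HEAD=main@B [main=B]
After op 2 (branch): HEAD=main@B [feat=B main=B]
After op 3 (branch): HEAD=main@B [feat=B main=B topic=B]
After op 4 (branch): HEAD=main@B [exp=B feat=B main=B topic=B]
After op 5 (merge): HEAD=main@C [exp=B feat=B main=C topic=B]
After op 6 (commit): HEAD=main@D [exp=B feat=B main=D topic=B]
After op 7 (checkout): HEAD=feat@B [exp=B feat=B main=D topic=B]
After op 8 (checkout): HEAD=topic@B [exp=B feat=B main=D topic=B]
After op 9 (commit): HEAD=topic@E [exp=B feat=B main=D topic=E]
After op 10 (checkout): HEAD=main@D [exp=B feat=B main=D topic=E]
After op 11 (merge): HEAD=main@F [exp=B feat=B main=F topic=E]
After op 12 (checkout): HEAD=exp@B [exp=B feat=B main=F topic=E]

Answer: exp feat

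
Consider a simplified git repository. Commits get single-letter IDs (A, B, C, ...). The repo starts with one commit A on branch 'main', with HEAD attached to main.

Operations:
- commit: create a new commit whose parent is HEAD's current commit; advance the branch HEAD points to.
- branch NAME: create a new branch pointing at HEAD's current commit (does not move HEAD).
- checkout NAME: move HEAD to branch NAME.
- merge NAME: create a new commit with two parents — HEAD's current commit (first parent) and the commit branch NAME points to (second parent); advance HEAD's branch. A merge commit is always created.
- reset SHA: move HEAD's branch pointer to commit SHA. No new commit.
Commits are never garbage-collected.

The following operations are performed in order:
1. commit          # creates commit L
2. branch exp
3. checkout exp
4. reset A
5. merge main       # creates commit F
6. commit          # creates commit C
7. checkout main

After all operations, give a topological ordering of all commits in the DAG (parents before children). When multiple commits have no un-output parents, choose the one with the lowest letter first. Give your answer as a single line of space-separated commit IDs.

After op 1 (commit): HEAD=main@L [main=L]
After op 2 (branch): HEAD=main@L [exp=L main=L]
After op 3 (checkout): HEAD=exp@L [exp=L main=L]
After op 4 (reset): HEAD=exp@A [exp=A main=L]
After op 5 (merge): HEAD=exp@F [exp=F main=L]
After op 6 (commit): HEAD=exp@C [exp=C main=L]
After op 7 (checkout): HEAD=main@L [exp=C main=L]
commit A: parents=[]
commit C: parents=['F']
commit F: parents=['A', 'L']
commit L: parents=['A']

Answer: A L F C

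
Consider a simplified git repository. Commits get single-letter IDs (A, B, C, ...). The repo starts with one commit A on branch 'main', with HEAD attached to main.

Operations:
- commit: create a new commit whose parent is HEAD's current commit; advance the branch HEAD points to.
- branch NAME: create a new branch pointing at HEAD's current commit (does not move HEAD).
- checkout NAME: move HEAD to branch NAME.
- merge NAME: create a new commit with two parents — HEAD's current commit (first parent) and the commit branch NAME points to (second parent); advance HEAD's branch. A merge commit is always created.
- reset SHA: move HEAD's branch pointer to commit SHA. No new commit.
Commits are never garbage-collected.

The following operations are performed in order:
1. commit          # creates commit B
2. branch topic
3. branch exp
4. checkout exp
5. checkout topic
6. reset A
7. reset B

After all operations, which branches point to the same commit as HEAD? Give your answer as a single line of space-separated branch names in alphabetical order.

Answer: exp main topic

Derivation:
After op 1 (commit): HEAD=main@B [main=B]
After op 2 (branch): HEAD=main@B [main=B topic=B]
After op 3 (branch): HEAD=main@B [exp=B main=B topic=B]
After op 4 (checkout): HEAD=exp@B [exp=B main=B topic=B]
After op 5 (checkout): HEAD=topic@B [exp=B main=B topic=B]
After op 6 (reset): HEAD=topic@A [exp=B main=B topic=A]
After op 7 (reset): HEAD=topic@B [exp=B main=B topic=B]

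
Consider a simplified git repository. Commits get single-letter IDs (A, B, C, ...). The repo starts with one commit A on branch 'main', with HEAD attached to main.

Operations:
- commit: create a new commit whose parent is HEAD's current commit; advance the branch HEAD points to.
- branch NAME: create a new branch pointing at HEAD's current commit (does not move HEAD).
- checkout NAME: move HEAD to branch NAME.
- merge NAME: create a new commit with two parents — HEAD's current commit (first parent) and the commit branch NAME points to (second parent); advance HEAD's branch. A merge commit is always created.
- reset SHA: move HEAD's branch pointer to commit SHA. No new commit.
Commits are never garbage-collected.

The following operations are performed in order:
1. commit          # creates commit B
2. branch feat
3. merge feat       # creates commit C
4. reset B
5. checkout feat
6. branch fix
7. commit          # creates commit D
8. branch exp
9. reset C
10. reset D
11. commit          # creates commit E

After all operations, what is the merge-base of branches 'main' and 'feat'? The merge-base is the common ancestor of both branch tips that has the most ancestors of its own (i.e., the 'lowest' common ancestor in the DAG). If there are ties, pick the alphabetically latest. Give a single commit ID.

After op 1 (commit): HEAD=main@B [main=B]
After op 2 (branch): HEAD=main@B [feat=B main=B]
After op 3 (merge): HEAD=main@C [feat=B main=C]
After op 4 (reset): HEAD=main@B [feat=B main=B]
After op 5 (checkout): HEAD=feat@B [feat=B main=B]
After op 6 (branch): HEAD=feat@B [feat=B fix=B main=B]
After op 7 (commit): HEAD=feat@D [feat=D fix=B main=B]
After op 8 (branch): HEAD=feat@D [exp=D feat=D fix=B main=B]
After op 9 (reset): HEAD=feat@C [exp=D feat=C fix=B main=B]
After op 10 (reset): HEAD=feat@D [exp=D feat=D fix=B main=B]
After op 11 (commit): HEAD=feat@E [exp=D feat=E fix=B main=B]
ancestors(main=B): ['A', 'B']
ancestors(feat=E): ['A', 'B', 'D', 'E']
common: ['A', 'B']

Answer: B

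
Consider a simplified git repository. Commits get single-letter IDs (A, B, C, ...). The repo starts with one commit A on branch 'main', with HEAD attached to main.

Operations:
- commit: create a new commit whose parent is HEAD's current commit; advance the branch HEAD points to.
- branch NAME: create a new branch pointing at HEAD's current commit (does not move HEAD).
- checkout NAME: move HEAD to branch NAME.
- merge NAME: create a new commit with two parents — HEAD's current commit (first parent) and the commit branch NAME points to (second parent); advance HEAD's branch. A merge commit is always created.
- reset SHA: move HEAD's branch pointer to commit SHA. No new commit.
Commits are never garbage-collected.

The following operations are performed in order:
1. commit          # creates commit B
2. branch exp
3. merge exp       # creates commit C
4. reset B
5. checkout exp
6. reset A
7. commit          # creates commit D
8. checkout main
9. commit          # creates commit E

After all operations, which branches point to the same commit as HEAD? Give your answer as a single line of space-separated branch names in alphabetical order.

After op 1 (commit): HEAD=main@B [main=B]
After op 2 (branch): HEAD=main@B [exp=B main=B]
After op 3 (merge): HEAD=main@C [exp=B main=C]
After op 4 (reset): HEAD=main@B [exp=B main=B]
After op 5 (checkout): HEAD=exp@B [exp=B main=B]
After op 6 (reset): HEAD=exp@A [exp=A main=B]
After op 7 (commit): HEAD=exp@D [exp=D main=B]
After op 8 (checkout): HEAD=main@B [exp=D main=B]
After op 9 (commit): HEAD=main@E [exp=D main=E]

Answer: main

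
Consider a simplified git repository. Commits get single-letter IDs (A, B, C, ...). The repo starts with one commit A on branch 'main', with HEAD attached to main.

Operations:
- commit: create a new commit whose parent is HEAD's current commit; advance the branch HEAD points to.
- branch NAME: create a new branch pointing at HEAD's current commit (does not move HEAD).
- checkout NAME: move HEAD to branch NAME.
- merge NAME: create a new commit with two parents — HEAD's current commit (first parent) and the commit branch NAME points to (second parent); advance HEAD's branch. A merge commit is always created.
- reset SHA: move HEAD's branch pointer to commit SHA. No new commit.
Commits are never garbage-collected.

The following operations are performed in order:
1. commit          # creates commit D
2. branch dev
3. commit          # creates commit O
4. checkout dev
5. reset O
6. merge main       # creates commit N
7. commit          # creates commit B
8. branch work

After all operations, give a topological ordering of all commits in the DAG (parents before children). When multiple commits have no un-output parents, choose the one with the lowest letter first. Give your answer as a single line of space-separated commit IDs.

Answer: A D O N B

Derivation:
After op 1 (commit): HEAD=main@D [main=D]
After op 2 (branch): HEAD=main@D [dev=D main=D]
After op 3 (commit): HEAD=main@O [dev=D main=O]
After op 4 (checkout): HEAD=dev@D [dev=D main=O]
After op 5 (reset): HEAD=dev@O [dev=O main=O]
After op 6 (merge): HEAD=dev@N [dev=N main=O]
After op 7 (commit): HEAD=dev@B [dev=B main=O]
After op 8 (branch): HEAD=dev@B [dev=B main=O work=B]
commit A: parents=[]
commit B: parents=['N']
commit D: parents=['A']
commit N: parents=['O', 'O']
commit O: parents=['D']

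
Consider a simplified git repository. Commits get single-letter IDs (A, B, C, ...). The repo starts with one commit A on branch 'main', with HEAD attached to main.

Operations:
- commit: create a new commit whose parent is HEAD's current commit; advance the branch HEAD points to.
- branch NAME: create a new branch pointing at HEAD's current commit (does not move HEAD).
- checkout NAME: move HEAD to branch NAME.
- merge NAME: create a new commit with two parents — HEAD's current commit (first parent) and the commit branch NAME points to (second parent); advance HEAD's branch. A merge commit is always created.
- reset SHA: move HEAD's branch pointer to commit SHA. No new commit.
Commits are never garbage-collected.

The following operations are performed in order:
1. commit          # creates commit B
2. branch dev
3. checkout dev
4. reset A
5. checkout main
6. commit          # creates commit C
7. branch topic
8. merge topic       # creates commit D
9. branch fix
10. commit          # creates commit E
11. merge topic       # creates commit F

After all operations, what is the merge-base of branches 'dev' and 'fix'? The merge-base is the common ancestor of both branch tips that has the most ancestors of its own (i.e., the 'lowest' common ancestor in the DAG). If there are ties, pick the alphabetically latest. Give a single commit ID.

After op 1 (commit): HEAD=main@B [main=B]
After op 2 (branch): HEAD=main@B [dev=B main=B]
After op 3 (checkout): HEAD=dev@B [dev=B main=B]
After op 4 (reset): HEAD=dev@A [dev=A main=B]
After op 5 (checkout): HEAD=main@B [dev=A main=B]
After op 6 (commit): HEAD=main@C [dev=A main=C]
After op 7 (branch): HEAD=main@C [dev=A main=C topic=C]
After op 8 (merge): HEAD=main@D [dev=A main=D topic=C]
After op 9 (branch): HEAD=main@D [dev=A fix=D main=D topic=C]
After op 10 (commit): HEAD=main@E [dev=A fix=D main=E topic=C]
After op 11 (merge): HEAD=main@F [dev=A fix=D main=F topic=C]
ancestors(dev=A): ['A']
ancestors(fix=D): ['A', 'B', 'C', 'D']
common: ['A']

Answer: A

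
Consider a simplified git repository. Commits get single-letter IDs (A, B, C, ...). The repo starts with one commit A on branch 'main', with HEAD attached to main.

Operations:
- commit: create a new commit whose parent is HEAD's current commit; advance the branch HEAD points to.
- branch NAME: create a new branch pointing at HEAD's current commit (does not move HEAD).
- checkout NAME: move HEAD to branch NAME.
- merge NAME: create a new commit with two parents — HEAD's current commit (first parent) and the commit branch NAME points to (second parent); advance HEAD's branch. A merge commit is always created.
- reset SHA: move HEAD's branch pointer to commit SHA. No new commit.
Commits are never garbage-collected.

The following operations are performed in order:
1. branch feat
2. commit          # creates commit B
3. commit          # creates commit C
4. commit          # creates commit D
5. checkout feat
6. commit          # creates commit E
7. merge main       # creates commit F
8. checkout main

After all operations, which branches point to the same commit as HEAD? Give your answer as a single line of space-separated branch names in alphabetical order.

After op 1 (branch): HEAD=main@A [feat=A main=A]
After op 2 (commit): HEAD=main@B [feat=A main=B]
After op 3 (commit): HEAD=main@C [feat=A main=C]
After op 4 (commit): HEAD=main@D [feat=A main=D]
After op 5 (checkout): HEAD=feat@A [feat=A main=D]
After op 6 (commit): HEAD=feat@E [feat=E main=D]
After op 7 (merge): HEAD=feat@F [feat=F main=D]
After op 8 (checkout): HEAD=main@D [feat=F main=D]

Answer: main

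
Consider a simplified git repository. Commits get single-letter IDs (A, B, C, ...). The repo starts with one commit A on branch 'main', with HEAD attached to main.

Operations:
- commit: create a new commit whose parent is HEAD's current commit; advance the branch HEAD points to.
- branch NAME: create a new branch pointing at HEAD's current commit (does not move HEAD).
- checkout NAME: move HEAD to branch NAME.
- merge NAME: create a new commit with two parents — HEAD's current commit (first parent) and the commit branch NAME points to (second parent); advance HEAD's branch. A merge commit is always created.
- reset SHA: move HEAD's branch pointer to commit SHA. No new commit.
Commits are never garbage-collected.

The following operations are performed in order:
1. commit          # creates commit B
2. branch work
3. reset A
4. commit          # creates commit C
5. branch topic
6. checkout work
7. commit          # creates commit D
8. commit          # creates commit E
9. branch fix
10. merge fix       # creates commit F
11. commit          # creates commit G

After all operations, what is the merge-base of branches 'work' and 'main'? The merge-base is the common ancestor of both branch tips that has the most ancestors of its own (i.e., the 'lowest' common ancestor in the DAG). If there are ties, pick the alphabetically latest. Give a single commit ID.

Answer: A

Derivation:
After op 1 (commit): HEAD=main@B [main=B]
After op 2 (branch): HEAD=main@B [main=B work=B]
After op 3 (reset): HEAD=main@A [main=A work=B]
After op 4 (commit): HEAD=main@C [main=C work=B]
After op 5 (branch): HEAD=main@C [main=C topic=C work=B]
After op 6 (checkout): HEAD=work@B [main=C topic=C work=B]
After op 7 (commit): HEAD=work@D [main=C topic=C work=D]
After op 8 (commit): HEAD=work@E [main=C topic=C work=E]
After op 9 (branch): HEAD=work@E [fix=E main=C topic=C work=E]
After op 10 (merge): HEAD=work@F [fix=E main=C topic=C work=F]
After op 11 (commit): HEAD=work@G [fix=E main=C topic=C work=G]
ancestors(work=G): ['A', 'B', 'D', 'E', 'F', 'G']
ancestors(main=C): ['A', 'C']
common: ['A']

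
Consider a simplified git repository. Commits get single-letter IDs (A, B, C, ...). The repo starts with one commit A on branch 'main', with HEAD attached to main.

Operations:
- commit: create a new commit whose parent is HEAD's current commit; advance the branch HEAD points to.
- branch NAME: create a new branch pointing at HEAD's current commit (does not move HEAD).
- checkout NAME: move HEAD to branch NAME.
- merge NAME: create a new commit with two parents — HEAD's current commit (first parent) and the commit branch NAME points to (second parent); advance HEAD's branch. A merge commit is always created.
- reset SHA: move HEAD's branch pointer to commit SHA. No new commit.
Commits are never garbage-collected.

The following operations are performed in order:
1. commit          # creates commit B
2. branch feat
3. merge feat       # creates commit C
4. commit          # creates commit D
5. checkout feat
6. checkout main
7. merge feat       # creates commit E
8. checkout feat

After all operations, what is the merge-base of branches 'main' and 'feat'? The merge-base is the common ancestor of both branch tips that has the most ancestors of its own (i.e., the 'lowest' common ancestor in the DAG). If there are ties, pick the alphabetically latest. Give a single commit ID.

Answer: B

Derivation:
After op 1 (commit): HEAD=main@B [main=B]
After op 2 (branch): HEAD=main@B [feat=B main=B]
After op 3 (merge): HEAD=main@C [feat=B main=C]
After op 4 (commit): HEAD=main@D [feat=B main=D]
After op 5 (checkout): HEAD=feat@B [feat=B main=D]
After op 6 (checkout): HEAD=main@D [feat=B main=D]
After op 7 (merge): HEAD=main@E [feat=B main=E]
After op 8 (checkout): HEAD=feat@B [feat=B main=E]
ancestors(main=E): ['A', 'B', 'C', 'D', 'E']
ancestors(feat=B): ['A', 'B']
common: ['A', 'B']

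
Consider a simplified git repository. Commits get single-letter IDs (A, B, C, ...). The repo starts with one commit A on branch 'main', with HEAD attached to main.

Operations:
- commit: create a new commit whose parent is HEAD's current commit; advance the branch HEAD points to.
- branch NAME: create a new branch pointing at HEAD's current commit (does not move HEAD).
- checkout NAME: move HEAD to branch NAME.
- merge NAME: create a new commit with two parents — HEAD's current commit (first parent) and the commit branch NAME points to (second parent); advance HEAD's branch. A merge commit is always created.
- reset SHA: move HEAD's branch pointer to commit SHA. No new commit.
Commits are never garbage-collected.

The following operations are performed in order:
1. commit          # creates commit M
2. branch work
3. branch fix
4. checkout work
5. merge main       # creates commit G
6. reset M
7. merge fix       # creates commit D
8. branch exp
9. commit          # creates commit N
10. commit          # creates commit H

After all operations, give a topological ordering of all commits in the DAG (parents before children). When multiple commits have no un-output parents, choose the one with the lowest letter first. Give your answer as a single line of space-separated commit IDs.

Answer: A M D G N H

Derivation:
After op 1 (commit): HEAD=main@M [main=M]
After op 2 (branch): HEAD=main@M [main=M work=M]
After op 3 (branch): HEAD=main@M [fix=M main=M work=M]
After op 4 (checkout): HEAD=work@M [fix=M main=M work=M]
After op 5 (merge): HEAD=work@G [fix=M main=M work=G]
After op 6 (reset): HEAD=work@M [fix=M main=M work=M]
After op 7 (merge): HEAD=work@D [fix=M main=M work=D]
After op 8 (branch): HEAD=work@D [exp=D fix=M main=M work=D]
After op 9 (commit): HEAD=work@N [exp=D fix=M main=M work=N]
After op 10 (commit): HEAD=work@H [exp=D fix=M main=M work=H]
commit A: parents=[]
commit D: parents=['M', 'M']
commit G: parents=['M', 'M']
commit H: parents=['N']
commit M: parents=['A']
commit N: parents=['D']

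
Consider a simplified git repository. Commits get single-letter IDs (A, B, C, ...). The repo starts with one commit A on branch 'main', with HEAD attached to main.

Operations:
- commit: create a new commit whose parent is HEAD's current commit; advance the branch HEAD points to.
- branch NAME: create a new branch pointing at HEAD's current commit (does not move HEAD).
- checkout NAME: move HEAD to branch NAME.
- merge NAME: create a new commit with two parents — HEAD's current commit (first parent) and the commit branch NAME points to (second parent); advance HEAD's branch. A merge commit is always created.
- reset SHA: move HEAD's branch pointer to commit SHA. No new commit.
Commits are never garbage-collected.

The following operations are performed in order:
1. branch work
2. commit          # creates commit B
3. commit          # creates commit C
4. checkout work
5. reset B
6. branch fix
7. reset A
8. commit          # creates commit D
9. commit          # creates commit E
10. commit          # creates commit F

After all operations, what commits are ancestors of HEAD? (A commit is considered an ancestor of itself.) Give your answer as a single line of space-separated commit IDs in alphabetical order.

Answer: A D E F

Derivation:
After op 1 (branch): HEAD=main@A [main=A work=A]
After op 2 (commit): HEAD=main@B [main=B work=A]
After op 3 (commit): HEAD=main@C [main=C work=A]
After op 4 (checkout): HEAD=work@A [main=C work=A]
After op 5 (reset): HEAD=work@B [main=C work=B]
After op 6 (branch): HEAD=work@B [fix=B main=C work=B]
After op 7 (reset): HEAD=work@A [fix=B main=C work=A]
After op 8 (commit): HEAD=work@D [fix=B main=C work=D]
After op 9 (commit): HEAD=work@E [fix=B main=C work=E]
After op 10 (commit): HEAD=work@F [fix=B main=C work=F]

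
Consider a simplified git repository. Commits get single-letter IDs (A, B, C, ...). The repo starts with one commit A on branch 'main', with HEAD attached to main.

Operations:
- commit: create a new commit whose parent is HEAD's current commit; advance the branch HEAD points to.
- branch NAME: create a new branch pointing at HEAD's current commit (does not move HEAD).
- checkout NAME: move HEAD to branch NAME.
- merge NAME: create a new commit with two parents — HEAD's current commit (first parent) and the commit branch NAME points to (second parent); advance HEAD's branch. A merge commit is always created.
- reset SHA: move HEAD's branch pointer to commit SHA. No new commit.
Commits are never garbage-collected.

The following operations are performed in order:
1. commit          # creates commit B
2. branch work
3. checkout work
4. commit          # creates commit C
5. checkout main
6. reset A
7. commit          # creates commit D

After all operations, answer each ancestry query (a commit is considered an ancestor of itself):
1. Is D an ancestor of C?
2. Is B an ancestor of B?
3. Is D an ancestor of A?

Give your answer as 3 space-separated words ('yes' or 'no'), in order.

After op 1 (commit): HEAD=main@B [main=B]
After op 2 (branch): HEAD=main@B [main=B work=B]
After op 3 (checkout): HEAD=work@B [main=B work=B]
After op 4 (commit): HEAD=work@C [main=B work=C]
After op 5 (checkout): HEAD=main@B [main=B work=C]
After op 6 (reset): HEAD=main@A [main=A work=C]
After op 7 (commit): HEAD=main@D [main=D work=C]
ancestors(C) = {A,B,C}; D in? no
ancestors(B) = {A,B}; B in? yes
ancestors(A) = {A}; D in? no

Answer: no yes no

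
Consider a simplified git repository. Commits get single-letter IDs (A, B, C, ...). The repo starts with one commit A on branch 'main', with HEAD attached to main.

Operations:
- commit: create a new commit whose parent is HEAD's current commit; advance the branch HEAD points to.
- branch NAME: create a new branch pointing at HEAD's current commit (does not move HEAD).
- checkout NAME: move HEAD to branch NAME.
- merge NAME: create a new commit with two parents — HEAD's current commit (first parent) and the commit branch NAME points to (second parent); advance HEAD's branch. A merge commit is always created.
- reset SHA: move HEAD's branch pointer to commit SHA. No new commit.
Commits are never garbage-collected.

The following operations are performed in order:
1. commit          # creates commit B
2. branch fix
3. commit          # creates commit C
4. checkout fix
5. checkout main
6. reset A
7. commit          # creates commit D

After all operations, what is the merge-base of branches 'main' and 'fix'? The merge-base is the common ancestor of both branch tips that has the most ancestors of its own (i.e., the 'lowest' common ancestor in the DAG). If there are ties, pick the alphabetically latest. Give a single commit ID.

After op 1 (commit): HEAD=main@B [main=B]
After op 2 (branch): HEAD=main@B [fix=B main=B]
After op 3 (commit): HEAD=main@C [fix=B main=C]
After op 4 (checkout): HEAD=fix@B [fix=B main=C]
After op 5 (checkout): HEAD=main@C [fix=B main=C]
After op 6 (reset): HEAD=main@A [fix=B main=A]
After op 7 (commit): HEAD=main@D [fix=B main=D]
ancestors(main=D): ['A', 'D']
ancestors(fix=B): ['A', 'B']
common: ['A']

Answer: A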